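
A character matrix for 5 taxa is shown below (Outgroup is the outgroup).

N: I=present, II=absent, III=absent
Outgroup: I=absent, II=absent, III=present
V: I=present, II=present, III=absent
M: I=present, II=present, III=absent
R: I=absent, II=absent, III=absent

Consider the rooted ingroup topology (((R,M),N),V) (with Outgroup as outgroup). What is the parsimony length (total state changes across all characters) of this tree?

5

Map each character onto (((R,M),N),V) (rooted by Outgroup) and count the minimum state changes it requires (Fitch parsimony):
I: 2; II: 2; III: 1.
Total tree length = 5.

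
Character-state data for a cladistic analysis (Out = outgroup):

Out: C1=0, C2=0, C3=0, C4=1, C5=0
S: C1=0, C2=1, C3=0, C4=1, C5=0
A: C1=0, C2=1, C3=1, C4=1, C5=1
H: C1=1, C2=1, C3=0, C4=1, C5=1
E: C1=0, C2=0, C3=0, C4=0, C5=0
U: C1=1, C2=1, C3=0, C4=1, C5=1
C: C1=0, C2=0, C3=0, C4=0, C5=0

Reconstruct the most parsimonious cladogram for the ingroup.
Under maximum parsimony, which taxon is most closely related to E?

Character polarity is set by the outgroup: the derived state is whichever differs from the outgroup's state, so for C4 the derived state is '0', and for the remaining characters it is '1'.
C1: derived state '1' in H and U only — synapomorphy for {H, U}.
Only A, H, S, and U show the derived state '1' for C2, supporting them as a clade.
C3 (derived state '1') is unique to A (autapomorphy; uninformative for grouping).
Only C and E show the derived state '0' for C4, supporting them as a clade.
Only A, H, and U show the derived state '1' for C5, supporting them as a clade.
Most parsimonious ingroup topology: ((S,(A,(H,U))),(E,C)).
E and C form a cherry on this tree, so they are sister taxa.

C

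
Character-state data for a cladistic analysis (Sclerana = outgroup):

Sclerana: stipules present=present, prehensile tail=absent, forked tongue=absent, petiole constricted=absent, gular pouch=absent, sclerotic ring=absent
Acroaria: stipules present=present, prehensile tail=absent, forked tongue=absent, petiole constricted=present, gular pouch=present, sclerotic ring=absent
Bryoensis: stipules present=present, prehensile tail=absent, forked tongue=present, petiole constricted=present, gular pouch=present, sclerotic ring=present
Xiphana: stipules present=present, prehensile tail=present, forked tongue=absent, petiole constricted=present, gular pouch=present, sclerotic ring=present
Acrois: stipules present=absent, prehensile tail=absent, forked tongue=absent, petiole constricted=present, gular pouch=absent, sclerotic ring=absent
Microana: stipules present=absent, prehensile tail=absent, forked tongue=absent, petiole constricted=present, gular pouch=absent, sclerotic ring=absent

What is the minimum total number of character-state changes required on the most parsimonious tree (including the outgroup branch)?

Character polarity is set by the outgroup: the derived state is whichever differs from the outgroup's state, so for stipules present the derived state is 'absent', and for the remaining characters it is 'present'.
Only Acrois and Microana show the derived state 'absent' for stipules present, supporting them as a clade.
prehensile tail: derived state 'present' in Xiphana only — an autapomorphy, so it tells us nothing about relationships among taxa.
forked tongue (derived state 'present') is unique to Bryoensis (autapomorphy; uninformative for grouping).
All ingroup taxa share the derived state 'present' for petiole constricted; it defines the ingroup but does not resolve relationships within it.
gular pouch: derived state 'present' in Acroaria, Bryoensis, and Xiphana only — synapomorphy for {Acroaria, Bryoensis, Xiphana}.
Only Bryoensis and Xiphana show the derived state 'present' for sclerotic ring, supporting them as a clade.
Most parsimonious ingroup topology: ((Acroaria,(Bryoensis,Xiphana)),(Acrois,Microana)).
Changes per character on this tree: stipules present: 1; prehensile tail: 1; forked tongue: 1; petiole constricted: 1; gular pouch: 1; sclerotic ring: 1.
Total = 6.

6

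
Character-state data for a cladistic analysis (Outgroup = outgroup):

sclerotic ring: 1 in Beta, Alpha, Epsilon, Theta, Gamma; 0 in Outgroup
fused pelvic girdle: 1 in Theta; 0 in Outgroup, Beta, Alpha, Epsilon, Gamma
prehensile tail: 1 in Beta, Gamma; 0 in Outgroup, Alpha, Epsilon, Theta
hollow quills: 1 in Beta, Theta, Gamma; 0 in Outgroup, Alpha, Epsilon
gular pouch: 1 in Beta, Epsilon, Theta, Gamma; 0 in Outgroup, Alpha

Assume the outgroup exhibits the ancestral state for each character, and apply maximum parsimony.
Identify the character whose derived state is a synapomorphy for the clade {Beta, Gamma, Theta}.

The outgroup has state '0' for every character, so '1' is the derived state throughout.
sclerotic ring (derived state '1') is shared by all ingroup taxa — unites the whole ingroup.
fused pelvic girdle: derived state '1' in Theta only — an autapomorphy, so it tells us nothing about relationships among taxa.
Only Beta and Gamma show the derived state '1' for prehensile tail, supporting them as a clade.
Only Beta, Gamma, and Theta show the derived state '1' for hollow quills, supporting them as a clade.
gular pouch (derived state '1') is shared by Beta, Epsilon, Gamma, and Theta — a synapomorphy uniting that clade.
Most parsimonious ingroup topology: ((((Beta,Gamma),Theta),Epsilon),Alpha).
The clade {Beta, Gamma, Theta} is supported by hollow quills: its derived state '1' occurs in exactly those taxa and in no other taxon (including the outgroup).

hollow quills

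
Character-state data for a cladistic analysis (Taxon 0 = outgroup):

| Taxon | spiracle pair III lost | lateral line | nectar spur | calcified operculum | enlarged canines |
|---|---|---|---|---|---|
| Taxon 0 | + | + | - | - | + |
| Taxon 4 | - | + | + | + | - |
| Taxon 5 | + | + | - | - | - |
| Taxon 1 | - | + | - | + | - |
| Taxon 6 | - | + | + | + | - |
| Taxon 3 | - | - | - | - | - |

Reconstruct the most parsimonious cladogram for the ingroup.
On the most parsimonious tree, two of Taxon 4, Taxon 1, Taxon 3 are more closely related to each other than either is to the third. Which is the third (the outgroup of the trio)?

Character polarity is set by the outgroup: the derived state is whichever differs from the outgroup's state, so for spiracle pair III lost, lateral line, enlarged canines the derived state is '-', and for the remaining characters it is '+'.
Only Taxon 1, Taxon 3, Taxon 4, and Taxon 6 show the derived state '-' for spiracle pair III lost, supporting them as a clade.
lateral line: derived state '-' in Taxon 3 only — an autapomorphy, so it tells us nothing about relationships among taxa.
nectar spur: derived state '+' in Taxon 4 and Taxon 6 only — synapomorphy for {Taxon 4, Taxon 6}.
calcified operculum: derived state '+' in Taxon 1, Taxon 4, and Taxon 6 only — synapomorphy for {Taxon 1, Taxon 4, Taxon 6}.
All ingroup taxa share the derived state '-' for enlarged canines; it defines the ingroup but does not resolve relationships within it.
Most parsimonious ingroup topology: ((((Taxon 4,Taxon 6),Taxon 1),Taxon 3),Taxon 5).
Taxon 1 and Taxon 4 share a more recent common ancestor with each other than either does with Taxon 3, so Taxon 3 is the least closely related of the three.

Taxon 3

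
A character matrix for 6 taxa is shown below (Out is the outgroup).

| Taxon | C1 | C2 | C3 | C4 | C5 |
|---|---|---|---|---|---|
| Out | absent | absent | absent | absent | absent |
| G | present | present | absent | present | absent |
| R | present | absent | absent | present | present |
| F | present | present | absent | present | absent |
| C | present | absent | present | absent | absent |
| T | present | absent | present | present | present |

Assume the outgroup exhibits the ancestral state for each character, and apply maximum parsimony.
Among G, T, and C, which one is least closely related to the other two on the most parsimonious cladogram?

C

The outgroup has state 'absent' for every character, so 'present' is the derived state throughout.
All ingroup taxa share the derived state 'present' for C1; it defines the ingroup but does not resolve relationships within it.
Only F and G show the derived state 'present' for C2, supporting them as a clade.
C3 groups C and T, which is incompatible with the clades supported by the remaining characters; treating it as convergent (homoplasy) costs fewer steps than any alternative tree.
C4 (derived state 'present') is shared by F, G, R, and T — a synapomorphy uniting that clade.
C5: derived state 'present' in R and T only — synapomorphy for {R, T}.
Most parsimonious ingroup topology: (((G,F),(R,T)),C).
T and G share a more recent common ancestor with each other than either does with C, so C is the least closely related of the three.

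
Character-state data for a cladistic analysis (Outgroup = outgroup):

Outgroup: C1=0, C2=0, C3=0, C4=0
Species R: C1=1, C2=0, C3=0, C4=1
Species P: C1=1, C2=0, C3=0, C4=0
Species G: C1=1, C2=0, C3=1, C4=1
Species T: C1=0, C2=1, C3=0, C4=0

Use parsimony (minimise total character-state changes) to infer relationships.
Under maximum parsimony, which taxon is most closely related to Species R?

The outgroup has state '0' for every character, so '1' is the derived state throughout.
C1: derived state '1' in Species G, Species P, and Species R only — synapomorphy for {Species G, Species P, Species R}.
C2: derived state '1' in Species T only — an autapomorphy, so it tells us nothing about relationships among taxa.
C3: derived state '1' in Species G only — an autapomorphy, so it tells us nothing about relationships among taxa.
Only Species G and Species R show the derived state '1' for C4, supporting them as a clade.
Most parsimonious ingroup topology: (((Species R,Species G),Species P),Species T).
Species R and Species G form a cherry on this tree, so they are sister taxa.

Species G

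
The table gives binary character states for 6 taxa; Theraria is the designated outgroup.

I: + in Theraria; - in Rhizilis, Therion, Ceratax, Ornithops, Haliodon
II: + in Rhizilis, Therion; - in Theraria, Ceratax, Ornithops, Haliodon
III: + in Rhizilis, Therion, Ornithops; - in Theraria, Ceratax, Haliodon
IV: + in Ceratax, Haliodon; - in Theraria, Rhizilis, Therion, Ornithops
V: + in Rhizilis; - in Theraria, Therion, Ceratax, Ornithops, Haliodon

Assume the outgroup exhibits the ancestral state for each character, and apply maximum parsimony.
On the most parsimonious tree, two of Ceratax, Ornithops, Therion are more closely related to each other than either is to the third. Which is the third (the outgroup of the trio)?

Character polarity is set by the outgroup: the derived state is whichever differs from the outgroup's state, so for I the derived state is '-', and for the remaining characters it is '+'.
All ingroup taxa share the derived state '-' for I; it defines the ingroup but does not resolve relationships within it.
II: derived state '+' in Rhizilis and Therion only — synapomorphy for {Rhizilis, Therion}.
Only Ornithops, Rhizilis, and Therion show the derived state '+' for III, supporting them as a clade.
Only Ceratax and Haliodon show the derived state '+' for IV, supporting them as a clade.
V: derived state '+' in Rhizilis only — an autapomorphy, so it tells us nothing about relationships among taxa.
Most parsimonious ingroup topology: (((Rhizilis,Therion),Ornithops),(Ceratax,Haliodon)).
Therion and Ornithops share a more recent common ancestor with each other than either does with Ceratax, so Ceratax is the least closely related of the three.

Ceratax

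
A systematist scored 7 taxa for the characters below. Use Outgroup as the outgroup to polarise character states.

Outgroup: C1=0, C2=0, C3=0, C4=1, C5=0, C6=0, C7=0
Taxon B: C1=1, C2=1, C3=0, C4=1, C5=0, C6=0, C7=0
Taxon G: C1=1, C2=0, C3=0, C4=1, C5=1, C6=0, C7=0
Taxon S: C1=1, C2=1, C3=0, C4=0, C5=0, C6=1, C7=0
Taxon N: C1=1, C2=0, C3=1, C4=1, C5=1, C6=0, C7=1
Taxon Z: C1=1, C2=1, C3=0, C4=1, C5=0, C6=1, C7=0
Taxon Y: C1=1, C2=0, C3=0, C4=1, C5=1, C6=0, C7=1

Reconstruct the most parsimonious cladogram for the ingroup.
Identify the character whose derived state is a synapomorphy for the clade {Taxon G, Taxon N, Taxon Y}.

C5

Character polarity is set by the outgroup: the derived state is whichever differs from the outgroup's state, so for C4 the derived state is '0', and for the remaining characters it is '1'.
C1 (derived state '1') is shared by all ingroup taxa — unites the whole ingroup.
Only Taxon B, Taxon S, and Taxon Z show the derived state '1' for C2, supporting them as a clade.
C3 (derived state '1') is unique to Taxon N (autapomorphy; uninformative for grouping).
C4 (derived state '0') is unique to Taxon S (autapomorphy; uninformative for grouping).
C5: derived state '1' in Taxon G, Taxon N, and Taxon Y only — synapomorphy for {Taxon G, Taxon N, Taxon Y}.
Only Taxon S and Taxon Z show the derived state '1' for C6, supporting them as a clade.
Only Taxon N and Taxon Y show the derived state '1' for C7, supporting them as a clade.
Most parsimonious ingroup topology: ((Taxon B,(Taxon S,Taxon Z)),(Taxon G,(Taxon N,Taxon Y))).
The clade {Taxon G, Taxon N, Taxon Y} is supported by C5: its derived state '1' occurs in exactly those taxa and in no other taxon (including the outgroup).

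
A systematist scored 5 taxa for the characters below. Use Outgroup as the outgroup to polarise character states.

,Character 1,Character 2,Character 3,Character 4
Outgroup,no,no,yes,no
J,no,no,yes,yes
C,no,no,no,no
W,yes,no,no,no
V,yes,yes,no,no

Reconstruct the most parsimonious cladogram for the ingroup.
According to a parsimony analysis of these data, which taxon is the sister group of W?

Character polarity is set by the outgroup: the derived state is whichever differs from the outgroup's state, so for Character 3 the derived state is 'no', and for the remaining characters it is 'yes'.
Character 1 (derived state 'yes') is shared by V and W — a synapomorphy uniting that clade.
Character 2 (derived state 'yes') is unique to V (autapomorphy; uninformative for grouping).
Only C, V, and W show the derived state 'no' for Character 3, supporting them as a clade.
Character 4: derived state 'yes' in J only — an autapomorphy, so it tells us nothing about relationships among taxa.
Most parsimonious ingroup topology: (J,(C,(W,V))).
W and V form a cherry on this tree, so they are sister taxa.

V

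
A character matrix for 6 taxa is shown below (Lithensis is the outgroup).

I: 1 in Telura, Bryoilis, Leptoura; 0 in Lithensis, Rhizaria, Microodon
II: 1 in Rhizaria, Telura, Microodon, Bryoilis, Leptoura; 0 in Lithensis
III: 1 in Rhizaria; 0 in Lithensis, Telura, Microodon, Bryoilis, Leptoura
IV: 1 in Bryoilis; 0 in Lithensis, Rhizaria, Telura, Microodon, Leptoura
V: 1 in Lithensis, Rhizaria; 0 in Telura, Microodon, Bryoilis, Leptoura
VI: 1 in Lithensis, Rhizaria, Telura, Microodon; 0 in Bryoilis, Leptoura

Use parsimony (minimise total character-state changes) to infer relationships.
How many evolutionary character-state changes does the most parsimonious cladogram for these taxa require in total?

6

Character polarity is set by the outgroup: the derived state is whichever differs from the outgroup's state, so for V, VI the derived state is '0', and for the remaining characters it is '1'.
I: derived state '1' in Bryoilis, Leptoura, and Telura only — synapomorphy for {Bryoilis, Leptoura, Telura}.
II (derived state '1') is shared by all ingroup taxa — unites the whole ingroup.
III (derived state '1') is unique to Rhizaria (autapomorphy; uninformative for grouping).
IV: derived state '1' in Bryoilis only — an autapomorphy, so it tells us nothing about relationships among taxa.
Only Bryoilis, Leptoura, Microodon, and Telura show the derived state '0' for V, supporting them as a clade.
VI: derived state '0' in Bryoilis and Leptoura only — synapomorphy for {Bryoilis, Leptoura}.
Most parsimonious ingroup topology: (Rhizaria,((Telura,(Bryoilis,Leptoura)),Microodon)).
Changes per character on this tree: I: 1; II: 1; III: 1; IV: 1; V: 1; VI: 1.
Total = 6.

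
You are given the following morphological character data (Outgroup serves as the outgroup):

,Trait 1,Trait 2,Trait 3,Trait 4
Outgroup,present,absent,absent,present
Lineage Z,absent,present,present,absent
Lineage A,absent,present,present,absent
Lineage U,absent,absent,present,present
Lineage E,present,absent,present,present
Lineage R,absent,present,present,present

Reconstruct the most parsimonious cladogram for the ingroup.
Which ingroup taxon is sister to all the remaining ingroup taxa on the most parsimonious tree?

Character polarity is set by the outgroup: the derived state is whichever differs from the outgroup's state, so for Trait 1, Trait 4 the derived state is 'absent', and for the remaining characters it is 'present'.
Trait 1: derived state 'absent' in Lineage A, Lineage R, Lineage U, and Lineage Z only — synapomorphy for {Lineage A, Lineage R, Lineage U, Lineage Z}.
Trait 2 (derived state 'present') is shared by Lineage A, Lineage R, and Lineage Z — a synapomorphy uniting that clade.
All ingroup taxa share the derived state 'present' for Trait 3; it defines the ingroup but does not resolve relationships within it.
Trait 4: derived state 'absent' in Lineage A and Lineage Z only — synapomorphy for {Lineage A, Lineage Z}.
Most parsimonious ingroup topology: ((((Lineage Z,Lineage A),Lineage R),Lineage U),Lineage E).
Lineage E is sister to the clade containing all other ingroup taxa, so it is the earliest-diverging (most basal) ingroup lineage.

Lineage E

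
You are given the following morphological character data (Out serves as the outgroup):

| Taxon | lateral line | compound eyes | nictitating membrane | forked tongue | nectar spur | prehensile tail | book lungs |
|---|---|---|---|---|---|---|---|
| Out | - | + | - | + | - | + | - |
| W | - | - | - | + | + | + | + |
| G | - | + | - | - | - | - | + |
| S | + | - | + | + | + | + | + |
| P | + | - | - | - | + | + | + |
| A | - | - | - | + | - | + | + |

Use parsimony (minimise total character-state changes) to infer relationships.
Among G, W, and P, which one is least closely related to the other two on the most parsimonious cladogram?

Character polarity is set by the outgroup: the derived state is whichever differs from the outgroup's state, so for compound eyes, forked tongue, prehensile tail the derived state is '-', and for the remaining characters it is '+'.
Only P and S show the derived state '+' for lateral line, supporting them as a clade.
compound eyes: derived state '-' in A, P, S, and W only — synapomorphy for {A, P, S, W}.
nictitating membrane: derived state '+' in S only — an autapomorphy, so it tells us nothing about relationships among taxa.
forked tongue groups G and P, which is incompatible with the clades supported by the remaining characters; treating it as convergent (homoplasy) costs fewer steps than any alternative tree.
nectar spur: derived state '+' in P, S, and W only — synapomorphy for {P, S, W}.
prehensile tail: derived state '-' in G only — an autapomorphy, so it tells us nothing about relationships among taxa.
book lungs (derived state '+') is shared by all ingroup taxa — unites the whole ingroup.
Most parsimonious ingroup topology: (((W,(S,P)),A),G).
W and P share a more recent common ancestor with each other than either does with G, so G is the least closely related of the three.

G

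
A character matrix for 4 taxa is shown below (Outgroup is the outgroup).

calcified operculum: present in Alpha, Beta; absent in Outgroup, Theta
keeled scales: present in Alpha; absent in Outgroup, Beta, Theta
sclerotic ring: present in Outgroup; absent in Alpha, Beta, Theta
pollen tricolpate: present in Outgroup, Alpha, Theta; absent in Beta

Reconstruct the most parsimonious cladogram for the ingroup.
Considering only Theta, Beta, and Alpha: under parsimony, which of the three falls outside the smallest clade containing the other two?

Theta

Character polarity is set by the outgroup: the derived state is whichever differs from the outgroup's state, so for sclerotic ring, pollen tricolpate the derived state is 'absent', and for the remaining characters it is 'present'.
calcified operculum (derived state 'present') is shared by Alpha and Beta — a synapomorphy uniting that clade.
keeled scales: derived state 'present' in Alpha only — an autapomorphy, so it tells us nothing about relationships among taxa.
sclerotic ring (derived state 'absent') is shared by all ingroup taxa — unites the whole ingroup.
pollen tricolpate: derived state 'absent' in Beta only — an autapomorphy, so it tells us nothing about relationships among taxa.
Most parsimonious ingroup topology: ((Alpha,Beta),Theta).
Beta and Alpha share a more recent common ancestor with each other than either does with Theta, so Theta is the least closely related of the three.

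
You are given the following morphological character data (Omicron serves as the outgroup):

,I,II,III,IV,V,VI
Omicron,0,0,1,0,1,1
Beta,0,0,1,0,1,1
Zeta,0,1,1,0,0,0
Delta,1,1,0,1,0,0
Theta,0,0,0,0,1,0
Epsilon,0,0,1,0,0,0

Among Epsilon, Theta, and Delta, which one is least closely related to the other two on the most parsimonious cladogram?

Character polarity is set by the outgroup: the derived state is whichever differs from the outgroup's state, so for III, V, VI the derived state is '0', and for the remaining characters it is '1'.
I (derived state '1') is unique to Delta (autapomorphy; uninformative for grouping).
II (derived state '1') is shared by Delta and Zeta — a synapomorphy uniting that clade.
III groups Delta and Theta, which is incompatible with the clades supported by the remaining characters; treating it as convergent (homoplasy) costs fewer steps than any alternative tree.
IV (derived state '1') is unique to Delta (autapomorphy; uninformative for grouping).
V (derived state '0') is shared by Delta, Epsilon, and Zeta — a synapomorphy uniting that clade.
VI: derived state '0' in Delta, Epsilon, Theta, and Zeta only — synapomorphy for {Delta, Epsilon, Theta, Zeta}.
Most parsimonious ingroup topology: (Beta,(((Zeta,Delta),Epsilon),Theta)).
Epsilon and Delta share a more recent common ancestor with each other than either does with Theta, so Theta is the least closely related of the three.

Theta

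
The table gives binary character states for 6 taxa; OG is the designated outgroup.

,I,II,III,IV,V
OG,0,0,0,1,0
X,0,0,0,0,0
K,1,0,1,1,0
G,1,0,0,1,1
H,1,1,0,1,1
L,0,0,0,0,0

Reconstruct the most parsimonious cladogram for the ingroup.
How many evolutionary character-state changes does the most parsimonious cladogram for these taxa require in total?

5

Character polarity is set by the outgroup: the derived state is whichever differs from the outgroup's state, so for IV the derived state is '0', and for the remaining characters it is '1'.
I: derived state '1' in G, H, and K only — synapomorphy for {G, H, K}.
II (derived state '1') is unique to H (autapomorphy; uninformative for grouping).
III (derived state '1') is unique to K (autapomorphy; uninformative for grouping).
IV (derived state '0') is shared by L and X — a synapomorphy uniting that clade.
V (derived state '1') is shared by G and H — a synapomorphy uniting that clade.
Most parsimonious ingroup topology: (((G,H),K),(L,X)).
Changes per character on this tree: I: 1; II: 1; III: 1; IV: 1; V: 1.
Total = 5.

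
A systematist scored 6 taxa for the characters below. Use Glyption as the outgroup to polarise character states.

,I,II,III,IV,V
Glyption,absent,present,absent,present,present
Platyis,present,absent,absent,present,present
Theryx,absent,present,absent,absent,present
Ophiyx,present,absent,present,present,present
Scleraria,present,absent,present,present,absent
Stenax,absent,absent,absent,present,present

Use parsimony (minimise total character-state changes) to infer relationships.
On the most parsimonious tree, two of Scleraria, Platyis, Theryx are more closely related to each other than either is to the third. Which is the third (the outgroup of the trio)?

Character polarity is set by the outgroup: the derived state is whichever differs from the outgroup's state, so for II, IV, V the derived state is 'absent', and for the remaining characters it is 'present'.
Only Ophiyx, Platyis, and Scleraria show the derived state 'present' for I, supporting them as a clade.
Only Ophiyx, Platyis, Scleraria, and Stenax show the derived state 'absent' for II, supporting them as a clade.
III: derived state 'present' in Ophiyx and Scleraria only — synapomorphy for {Ophiyx, Scleraria}.
IV: derived state 'absent' in Theryx only — an autapomorphy, so it tells us nothing about relationships among taxa.
V (derived state 'absent') is unique to Scleraria (autapomorphy; uninformative for grouping).
Most parsimonious ingroup topology: (((Platyis,(Ophiyx,Scleraria)),Stenax),Theryx).
Platyis and Scleraria share a more recent common ancestor with each other than either does with Theryx, so Theryx is the least closely related of the three.

Theryx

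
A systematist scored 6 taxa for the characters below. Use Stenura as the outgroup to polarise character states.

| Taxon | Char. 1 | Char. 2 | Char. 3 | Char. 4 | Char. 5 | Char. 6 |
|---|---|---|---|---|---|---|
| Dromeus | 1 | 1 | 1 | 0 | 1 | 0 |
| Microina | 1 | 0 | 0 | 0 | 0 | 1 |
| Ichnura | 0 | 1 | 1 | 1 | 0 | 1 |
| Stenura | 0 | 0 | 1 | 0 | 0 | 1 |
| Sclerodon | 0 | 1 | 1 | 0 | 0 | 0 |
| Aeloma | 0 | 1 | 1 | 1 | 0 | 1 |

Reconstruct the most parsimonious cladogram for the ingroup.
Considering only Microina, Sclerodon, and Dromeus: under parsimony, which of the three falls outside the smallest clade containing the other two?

Microina

Character polarity is set by the outgroup: the derived state is whichever differs from the outgroup's state, so for Char. 3, Char. 6 the derived state is '0', and for the remaining characters it is '1'.
Char. 1 (state '1') occurs in Dromeus and Microina but conflicts with the nesting implied by the other characters — most parsimoniously interpreted as homoplasy.
Char. 2 (derived state '1') is shared by Aeloma, Dromeus, Ichnura, and Sclerodon — a synapomorphy uniting that clade.
Char. 3 (derived state '0') is unique to Microina (autapomorphy; uninformative for grouping).
Char. 4: derived state '1' in Aeloma and Ichnura only — synapomorphy for {Aeloma, Ichnura}.
Char. 5 (derived state '1') is unique to Dromeus (autapomorphy; uninformative for grouping).
Char. 6 (derived state '0') is shared by Dromeus and Sclerodon — a synapomorphy uniting that clade.
Most parsimonious ingroup topology: (Microina,((Aeloma,Ichnura),(Dromeus,Sclerodon))).
Dromeus and Sclerodon share a more recent common ancestor with each other than either does with Microina, so Microina is the least closely related of the three.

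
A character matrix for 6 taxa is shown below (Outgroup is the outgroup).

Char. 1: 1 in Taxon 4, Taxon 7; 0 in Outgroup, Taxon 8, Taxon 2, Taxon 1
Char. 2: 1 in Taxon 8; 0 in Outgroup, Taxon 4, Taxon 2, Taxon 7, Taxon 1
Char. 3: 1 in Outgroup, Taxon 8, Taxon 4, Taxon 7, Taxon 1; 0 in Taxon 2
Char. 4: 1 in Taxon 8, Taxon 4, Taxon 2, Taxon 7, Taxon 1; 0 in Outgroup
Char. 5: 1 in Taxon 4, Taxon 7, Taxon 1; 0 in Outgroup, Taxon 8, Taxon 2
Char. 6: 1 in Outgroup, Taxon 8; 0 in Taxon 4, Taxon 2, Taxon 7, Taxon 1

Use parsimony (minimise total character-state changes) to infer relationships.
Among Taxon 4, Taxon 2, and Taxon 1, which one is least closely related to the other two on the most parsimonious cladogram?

Taxon 2

Character polarity is set by the outgroup: the derived state is whichever differs from the outgroup's state, so for Char. 3, Char. 6 the derived state is '0', and for the remaining characters it is '1'.
Char. 1 (derived state '1') is shared by Taxon 4 and Taxon 7 — a synapomorphy uniting that clade.
Char. 2 (derived state '1') is unique to Taxon 8 (autapomorphy; uninformative for grouping).
Char. 3 (derived state '0') is unique to Taxon 2 (autapomorphy; uninformative for grouping).
Char. 4 (derived state '1') is shared by all ingroup taxa — unites the whole ingroup.
Char. 5: derived state '1' in Taxon 1, Taxon 4, and Taxon 7 only — synapomorphy for {Taxon 1, Taxon 4, Taxon 7}.
Char. 6 (derived state '0') is shared by Taxon 1, Taxon 2, Taxon 4, and Taxon 7 — a synapomorphy uniting that clade.
Most parsimonious ingroup topology: (Taxon 8,(((Taxon 4,Taxon 7),Taxon 1),Taxon 2)).
Taxon 1 and Taxon 4 share a more recent common ancestor with each other than either does with Taxon 2, so Taxon 2 is the least closely related of the three.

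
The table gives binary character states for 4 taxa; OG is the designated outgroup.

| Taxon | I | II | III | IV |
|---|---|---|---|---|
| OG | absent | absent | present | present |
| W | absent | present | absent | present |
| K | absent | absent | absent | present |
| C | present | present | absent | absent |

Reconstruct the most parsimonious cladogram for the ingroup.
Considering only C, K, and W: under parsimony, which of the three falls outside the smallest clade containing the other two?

K

Character polarity is set by the outgroup: the derived state is whichever differs from the outgroup's state, so for III, IV the derived state is 'absent', and for the remaining characters it is 'present'.
I: derived state 'present' in C only — an autapomorphy, so it tells us nothing about relationships among taxa.
II (derived state 'present') is shared by C and W — a synapomorphy uniting that clade.
All ingroup taxa share the derived state 'absent' for III; it defines the ingroup but does not resolve relationships within it.
IV: derived state 'absent' in C only — an autapomorphy, so it tells us nothing about relationships among taxa.
Most parsimonious ingroup topology: ((W,C),K).
C and W share a more recent common ancestor with each other than either does with K, so K is the least closely related of the three.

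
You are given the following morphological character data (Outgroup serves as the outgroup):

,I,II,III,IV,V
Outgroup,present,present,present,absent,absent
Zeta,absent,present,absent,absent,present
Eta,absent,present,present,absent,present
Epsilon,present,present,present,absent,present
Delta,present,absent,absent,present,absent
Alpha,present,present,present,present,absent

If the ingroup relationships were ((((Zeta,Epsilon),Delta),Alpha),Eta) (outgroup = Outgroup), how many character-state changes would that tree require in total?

9

Map each character onto ((((Zeta,Epsilon),Delta),Alpha),Eta) (rooted by Outgroup) and count the minimum state changes it requires (Fitch parsimony):
I: 2; II: 1; III: 2; IV: 2; V: 2.
Total tree length = 9.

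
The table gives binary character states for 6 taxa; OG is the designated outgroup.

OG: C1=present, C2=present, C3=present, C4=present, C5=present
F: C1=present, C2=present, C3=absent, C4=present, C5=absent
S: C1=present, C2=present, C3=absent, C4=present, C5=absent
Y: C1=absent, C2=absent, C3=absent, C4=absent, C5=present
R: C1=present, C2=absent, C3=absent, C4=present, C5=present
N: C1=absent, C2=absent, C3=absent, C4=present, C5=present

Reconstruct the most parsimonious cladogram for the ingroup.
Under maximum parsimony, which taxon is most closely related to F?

S

The outgroup has state 'present' for every character, so 'absent' is the derived state throughout.
C1 (derived state 'absent') is shared by N and Y — a synapomorphy uniting that clade.
C2 (derived state 'absent') is shared by N, R, and Y — a synapomorphy uniting that clade.
C3 (derived state 'absent') is shared by all ingroup taxa — unites the whole ingroup.
C4: derived state 'absent' in Y only — an autapomorphy, so it tells us nothing about relationships among taxa.
Only F and S show the derived state 'absent' for C5, supporting them as a clade.
Most parsimonious ingroup topology: ((F,S),((Y,N),R)).
F and S form a cherry on this tree, so they are sister taxa.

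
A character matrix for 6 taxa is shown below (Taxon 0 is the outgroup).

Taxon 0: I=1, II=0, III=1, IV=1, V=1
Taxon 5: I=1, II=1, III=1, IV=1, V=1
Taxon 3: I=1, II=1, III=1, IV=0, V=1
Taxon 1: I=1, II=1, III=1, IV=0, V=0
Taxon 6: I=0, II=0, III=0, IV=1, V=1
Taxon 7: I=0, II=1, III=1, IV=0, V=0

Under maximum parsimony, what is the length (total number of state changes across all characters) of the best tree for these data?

Character polarity is set by the outgroup: the derived state is whichever differs from the outgroup's state, so for I, III, IV, V the derived state is '0', and for the remaining characters it is '1'.
I groups Taxon 6 and Taxon 7, which is incompatible with the clades supported by the remaining characters; treating it as convergent (homoplasy) costs fewer steps than any alternative tree.
Only Taxon 1, Taxon 3, Taxon 5, and Taxon 7 show the derived state '1' for II, supporting them as a clade.
III (derived state '0') is unique to Taxon 6 (autapomorphy; uninformative for grouping).
IV: derived state '0' in Taxon 1, Taxon 3, and Taxon 7 only — synapomorphy for {Taxon 1, Taxon 3, Taxon 7}.
V: derived state '0' in Taxon 1 and Taxon 7 only — synapomorphy for {Taxon 1, Taxon 7}.
Most parsimonious ingroup topology: ((Taxon 5,(Taxon 3,(Taxon 1,Taxon 7))),Taxon 6).
Changes per character on this tree: I: 2; II: 1; III: 1; IV: 1; V: 1.
Total = 6.

6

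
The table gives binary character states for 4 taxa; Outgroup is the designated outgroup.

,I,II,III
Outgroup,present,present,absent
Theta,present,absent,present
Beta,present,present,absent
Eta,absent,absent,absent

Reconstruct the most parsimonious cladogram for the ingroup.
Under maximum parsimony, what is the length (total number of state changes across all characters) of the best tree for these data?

3

Character polarity is set by the outgroup: the derived state is whichever differs from the outgroup's state, so for I, II the derived state is 'absent', and for the remaining characters it is 'present'.
I: derived state 'absent' in Eta only — an autapomorphy, so it tells us nothing about relationships among taxa.
Only Eta and Theta show the derived state 'absent' for II, supporting them as a clade.
III: derived state 'present' in Theta only — an autapomorphy, so it tells us nothing about relationships among taxa.
Most parsimonious ingroup topology: ((Eta,Theta),Beta).
Changes per character on this tree: I: 1; II: 1; III: 1.
Total = 3.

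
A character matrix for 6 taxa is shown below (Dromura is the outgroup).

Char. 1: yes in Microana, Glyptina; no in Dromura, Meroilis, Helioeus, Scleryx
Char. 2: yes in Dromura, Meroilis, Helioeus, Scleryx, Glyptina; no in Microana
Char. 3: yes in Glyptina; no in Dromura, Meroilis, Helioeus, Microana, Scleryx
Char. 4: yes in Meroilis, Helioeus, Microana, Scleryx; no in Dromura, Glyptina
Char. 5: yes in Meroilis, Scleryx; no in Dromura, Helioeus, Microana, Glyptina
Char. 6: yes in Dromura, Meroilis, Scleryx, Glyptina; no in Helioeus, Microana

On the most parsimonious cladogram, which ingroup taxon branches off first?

Glyptina

Character polarity is set by the outgroup: the derived state is whichever differs from the outgroup's state, so for Char. 2, Char. 6 the derived state is 'no', and for the remaining characters it is 'yes'.
Char. 1 (state 'yes') occurs in Glyptina and Microana but conflicts with the nesting implied by the other characters — most parsimoniously interpreted as homoplasy.
Char. 2: derived state 'no' in Microana only — an autapomorphy, so it tells us nothing about relationships among taxa.
Char. 3: derived state 'yes' in Glyptina only — an autapomorphy, so it tells us nothing about relationships among taxa.
Only Helioeus, Meroilis, Microana, and Scleryx show the derived state 'yes' for Char. 4, supporting them as a clade.
Only Meroilis and Scleryx show the derived state 'yes' for Char. 5, supporting them as a clade.
Char. 6 (derived state 'no') is shared by Helioeus and Microana — a synapomorphy uniting that clade.
Most parsimonious ingroup topology: (((Meroilis,Scleryx),(Helioeus,Microana)),Glyptina).
Glyptina is sister to the clade containing all other ingroup taxa, so it is the earliest-diverging (most basal) ingroup lineage.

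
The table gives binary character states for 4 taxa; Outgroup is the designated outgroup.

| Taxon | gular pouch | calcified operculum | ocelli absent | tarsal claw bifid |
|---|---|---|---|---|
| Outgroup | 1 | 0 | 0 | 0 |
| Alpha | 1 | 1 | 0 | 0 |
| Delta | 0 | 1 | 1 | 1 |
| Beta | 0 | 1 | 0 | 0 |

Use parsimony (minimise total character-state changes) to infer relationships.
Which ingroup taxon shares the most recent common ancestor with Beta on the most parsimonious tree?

Character polarity is set by the outgroup: the derived state is whichever differs from the outgroup's state, so for gular pouch the derived state is '0', and for the remaining characters it is '1'.
gular pouch: derived state '0' in Beta and Delta only — synapomorphy for {Beta, Delta}.
calcified operculum (derived state '1') is shared by all ingroup taxa — unites the whole ingroup.
ocelli absent: derived state '1' in Delta only — an autapomorphy, so it tells us nothing about relationships among taxa.
tarsal claw bifid (derived state '1') is unique to Delta (autapomorphy; uninformative for grouping).
Most parsimonious ingroup topology: (Alpha,(Delta,Beta)).
Beta and Delta form a cherry on this tree, so they are sister taxa.

Delta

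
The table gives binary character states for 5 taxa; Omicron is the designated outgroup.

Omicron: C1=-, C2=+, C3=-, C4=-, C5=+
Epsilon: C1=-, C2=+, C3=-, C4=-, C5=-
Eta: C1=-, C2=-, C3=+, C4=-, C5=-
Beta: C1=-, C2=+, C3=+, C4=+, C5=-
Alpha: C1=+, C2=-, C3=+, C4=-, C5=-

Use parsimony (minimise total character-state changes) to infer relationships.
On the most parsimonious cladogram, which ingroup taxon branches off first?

Epsilon

Character polarity is set by the outgroup: the derived state is whichever differs from the outgroup's state, so for C2, C5 the derived state is '-', and for the remaining characters it is '+'.
C1 (derived state '+') is unique to Alpha (autapomorphy; uninformative for grouping).
C2: derived state '-' in Alpha and Eta only — synapomorphy for {Alpha, Eta}.
C3 (derived state '+') is shared by Alpha, Beta, and Eta — a synapomorphy uniting that clade.
C4 (derived state '+') is unique to Beta (autapomorphy; uninformative for grouping).
All ingroup taxa share the derived state '-' for C5; it defines the ingroup but does not resolve relationships within it.
Most parsimonious ingroup topology: (Epsilon,((Eta,Alpha),Beta)).
Epsilon is sister to the clade containing all other ingroup taxa, so it is the earliest-diverging (most basal) ingroup lineage.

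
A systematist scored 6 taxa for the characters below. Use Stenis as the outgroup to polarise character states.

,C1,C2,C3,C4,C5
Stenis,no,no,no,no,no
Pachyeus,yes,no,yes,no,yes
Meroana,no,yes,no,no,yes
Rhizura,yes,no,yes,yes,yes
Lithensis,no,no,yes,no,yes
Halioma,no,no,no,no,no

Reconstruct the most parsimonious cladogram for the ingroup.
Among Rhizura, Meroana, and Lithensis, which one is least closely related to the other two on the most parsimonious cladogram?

The outgroup has state 'no' for every character, so 'yes' is the derived state throughout.
C1 (derived state 'yes') is shared by Pachyeus and Rhizura — a synapomorphy uniting that clade.
C2 (derived state 'yes') is unique to Meroana (autapomorphy; uninformative for grouping).
C3: derived state 'yes' in Lithensis, Pachyeus, and Rhizura only — synapomorphy for {Lithensis, Pachyeus, Rhizura}.
C4 (derived state 'yes') is unique to Rhizura (autapomorphy; uninformative for grouping).
C5 (derived state 'yes') is shared by Lithensis, Meroana, Pachyeus, and Rhizura — a synapomorphy uniting that clade.
Most parsimonious ingroup topology: ((((Pachyeus,Rhizura),Lithensis),Meroana),Halioma).
Lithensis and Rhizura share a more recent common ancestor with each other than either does with Meroana, so Meroana is the least closely related of the three.

Meroana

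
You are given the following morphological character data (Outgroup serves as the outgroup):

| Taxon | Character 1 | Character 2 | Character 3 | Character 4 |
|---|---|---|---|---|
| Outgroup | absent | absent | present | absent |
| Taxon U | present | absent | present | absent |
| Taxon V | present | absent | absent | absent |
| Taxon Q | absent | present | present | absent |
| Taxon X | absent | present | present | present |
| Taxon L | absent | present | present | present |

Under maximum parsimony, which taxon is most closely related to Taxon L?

Character polarity is set by the outgroup: the derived state is whichever differs from the outgroup's state, so for Character 3 the derived state is 'absent', and for the remaining characters it is 'present'.
Only Taxon U and Taxon V show the derived state 'present' for Character 1, supporting them as a clade.
Character 2 (derived state 'present') is shared by Taxon L, Taxon Q, and Taxon X — a synapomorphy uniting that clade.
Character 3 (derived state 'absent') is unique to Taxon V (autapomorphy; uninformative for grouping).
Only Taxon L and Taxon X show the derived state 'present' for Character 4, supporting them as a clade.
Most parsimonious ingroup topology: ((Taxon U,Taxon V),(Taxon Q,(Taxon X,Taxon L))).
Taxon L and Taxon X form a cherry on this tree, so they are sister taxa.

Taxon X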